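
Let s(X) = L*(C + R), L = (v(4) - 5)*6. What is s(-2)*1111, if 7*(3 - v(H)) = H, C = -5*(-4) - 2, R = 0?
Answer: -2159784/7 ≈ -3.0854e+5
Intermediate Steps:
C = 18 (C = 20 - 2 = 18)
v(H) = 3 - H/7
L = -108/7 (L = ((3 - ⅐*4) - 5)*6 = ((3 - 4/7) - 5)*6 = (17/7 - 5)*6 = -18/7*6 = -108/7 ≈ -15.429)
s(X) = -1944/7 (s(X) = -108*(18 + 0)/7 = -108/7*18 = -1944/7)
s(-2)*1111 = -1944/7*1111 = -2159784/7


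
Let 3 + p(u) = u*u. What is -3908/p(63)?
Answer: -1954/1983 ≈ -0.98538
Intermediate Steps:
p(u) = -3 + u² (p(u) = -3 + u*u = -3 + u²)
-3908/p(63) = -3908/(-3 + 63²) = -3908/(-3 + 3969) = -3908/3966 = -3908*1/3966 = -1954/1983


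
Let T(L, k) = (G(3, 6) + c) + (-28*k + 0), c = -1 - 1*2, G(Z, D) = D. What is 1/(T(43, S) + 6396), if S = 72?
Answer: 1/4383 ≈ 0.00022815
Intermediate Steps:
c = -3 (c = -1 - 2 = -3)
T(L, k) = 3 - 28*k (T(L, k) = (6 - 3) + (-28*k + 0) = 3 - 28*k)
1/(T(43, S) + 6396) = 1/((3 - 28*72) + 6396) = 1/((3 - 2016) + 6396) = 1/(-2013 + 6396) = 1/4383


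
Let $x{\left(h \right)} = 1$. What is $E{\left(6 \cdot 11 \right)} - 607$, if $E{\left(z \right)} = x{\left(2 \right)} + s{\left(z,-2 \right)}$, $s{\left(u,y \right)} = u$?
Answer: $-540$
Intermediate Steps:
$E{\left(z \right)} = 1 + z$
$E{\left(6 \cdot 11 \right)} - 607 = \left(1 + 6 \cdot 11\right) - 607 = \left(1 + 66\right) - 607 = 67 - 607 = -540$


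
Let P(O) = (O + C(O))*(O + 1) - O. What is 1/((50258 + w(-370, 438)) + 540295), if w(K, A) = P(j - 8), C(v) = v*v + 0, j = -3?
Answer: 1/589464 ≈ 1.6965e-6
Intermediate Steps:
C(v) = v² (C(v) = v² + 0 = v²)
P(O) = -O + (1 + O)*(O + O²) (P(O) = (O + O²)*(O + 1) - O = (O + O²)*(1 + O) - O = (1 + O)*(O + O²) - O = -O + (1 + O)*(O + O²))
w(K, A) = -1089 (w(K, A) = (-3 - 8)²*(2 + (-3 - 8)) = (-11)²*(2 - 11) = 121*(-9) = -1089)
1/((50258 + w(-370, 438)) + 540295) = 1/((50258 - 1089) + 540295) = 1/(49169 + 540295) = 1/589464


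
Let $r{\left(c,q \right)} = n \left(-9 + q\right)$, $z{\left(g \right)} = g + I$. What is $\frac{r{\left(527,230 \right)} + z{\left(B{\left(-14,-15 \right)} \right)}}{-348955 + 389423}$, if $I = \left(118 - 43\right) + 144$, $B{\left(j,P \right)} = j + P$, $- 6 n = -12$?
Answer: $\frac{158}{10117} \approx 0.015617$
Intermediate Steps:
$n = 2$ ($n = \left(- \frac{1}{6}\right) \left(-12\right) = 2$)
$B{\left(j,P \right)} = P + j$
$I = 219$ ($I = 75 + 144 = 219$)
$z{\left(g \right)} = 219 + g$ ($z{\left(g \right)} = g + 219 = 219 + g$)
$r{\left(c,q \right)} = -18 + 2 q$ ($r{\left(c,q \right)} = 2 \left(-9 + q\right) = -18 + 2 q$)
$\frac{r{\left(527,230 \right)} + z{\left(B{\left(-14,-15 \right)} \right)}}{-348955 + 389423} = \frac{\left(-18 + 2 \cdot 230\right) + \left(219 - 29\right)}{-348955 + 389423} = \frac{\left(-18 + 460\right) + \left(219 - 29\right)}{40468} = \left(442 + 190\right) \frac{1}{40468} = 632 \cdot \frac{1}{40468} = \frac{158}{10117}$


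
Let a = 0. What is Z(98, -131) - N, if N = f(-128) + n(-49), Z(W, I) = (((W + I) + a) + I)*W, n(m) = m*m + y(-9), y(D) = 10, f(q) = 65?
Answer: -18548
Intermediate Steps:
n(m) = 10 + m² (n(m) = m*m + 10 = m² + 10 = 10 + m²)
Z(W, I) = W*(W + 2*I) (Z(W, I) = (((W + I) + 0) + I)*W = (((I + W) + 0) + I)*W = ((I + W) + I)*W = (W + 2*I)*W = W*(W + 2*I))
N = 2476 (N = 65 + (10 + (-49)²) = 65 + (10 + 2401) = 65 + 2411 = 2476)
Z(98, -131) - N = 98*(98 + 2*(-131)) - 1*2476 = 98*(98 - 262) - 2476 = 98*(-164) - 2476 = -16072 - 2476 = -18548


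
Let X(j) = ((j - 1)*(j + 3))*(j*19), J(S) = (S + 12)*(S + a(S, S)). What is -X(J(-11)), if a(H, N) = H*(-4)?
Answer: -722304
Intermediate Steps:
a(H, N) = -4*H
J(S) = -3*S*(12 + S) (J(S) = (S + 12)*(S - 4*S) = (12 + S)*(-3*S) = -3*S*(12 + S))
X(j) = 19*j*(-1 + j)*(3 + j) (X(j) = ((-1 + j)*(3 + j))*(19*j) = 19*j*(-1 + j)*(3 + j))
-X(J(-11)) = -19*3*(-11)*(-12 - 1*(-11))*(-3 + (3*(-11)*(-12 - 1*(-11)))² + 2*(3*(-11)*(-12 - 1*(-11)))) = -19*3*(-11)*(-12 + 11)*(-3 + (3*(-11)*(-12 + 11))² + 2*(3*(-11)*(-12 + 11))) = -19*3*(-11)*(-1)*(-3 + (3*(-11)*(-1))² + 2*(3*(-11)*(-1))) = -19*33*(-3 + 33² + 2*33) = -19*33*(-3 + 1089 + 66) = -19*33*1152 = -1*722304 = -722304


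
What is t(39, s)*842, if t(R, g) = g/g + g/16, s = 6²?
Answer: 5473/2 ≈ 2736.5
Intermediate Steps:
s = 36
t(R, g) = 1 + g/16 (t(R, g) = 1 + g*(1/16) = 1 + g/16)
t(39, s)*842 = (1 + (1/16)*36)*842 = (1 + 9/4)*842 = (13/4)*842 = 5473/2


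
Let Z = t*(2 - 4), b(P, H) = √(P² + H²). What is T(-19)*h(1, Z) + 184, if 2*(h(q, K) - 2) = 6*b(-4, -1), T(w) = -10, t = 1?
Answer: 164 - 30*√17 ≈ 40.307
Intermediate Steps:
b(P, H) = √(H² + P²)
Z = -2 (Z = 1*(2 - 4) = 1*(-2) = -2)
h(q, K) = 2 + 3*√17 (h(q, K) = 2 + (6*√((-1)² + (-4)²))/2 = 2 + (6*√(1 + 16))/2 = 2 + (6*√17)/2 = 2 + 3*√17)
T(-19)*h(1, Z) + 184 = -10*(2 + 3*√17) + 184 = (-20 - 30*√17) + 184 = 164 - 30*√17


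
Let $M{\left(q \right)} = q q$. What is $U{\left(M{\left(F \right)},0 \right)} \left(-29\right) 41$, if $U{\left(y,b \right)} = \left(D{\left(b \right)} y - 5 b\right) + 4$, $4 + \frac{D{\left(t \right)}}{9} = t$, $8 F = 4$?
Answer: $5945$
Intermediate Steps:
$F = \frac{1}{2}$ ($F = \frac{1}{8} \cdot 4 = \frac{1}{2} \approx 0.5$)
$M{\left(q \right)} = q^{2}$
$D{\left(t \right)} = -36 + 9 t$
$U{\left(y,b \right)} = 4 - 5 b + y \left(-36 + 9 b\right)$ ($U{\left(y,b \right)} = \left(\left(-36 + 9 b\right) y - 5 b\right) + 4 = \left(y \left(-36 + 9 b\right) - 5 b\right) + 4 = \left(- 5 b + y \left(-36 + 9 b\right)\right) + 4 = 4 - 5 b + y \left(-36 + 9 b\right)$)
$U{\left(M{\left(F \right)},0 \right)} \left(-29\right) 41 = \left(4 - 0 + \frac{9 \left(-4 + 0\right)}{4}\right) \left(-29\right) 41 = \left(4 + 0 + 9 \cdot \frac{1}{4} \left(-4\right)\right) \left(-29\right) 41 = \left(4 + 0 - 9\right) \left(-29\right) 41 = \left(-5\right) \left(-29\right) 41 = 145 \cdot 41 = 5945$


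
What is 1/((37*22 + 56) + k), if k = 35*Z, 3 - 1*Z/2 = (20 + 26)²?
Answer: -1/147040 ≈ -6.8009e-6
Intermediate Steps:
Z = -4226 (Z = 6 - 2*(20 + 26)² = 6 - 2*46² = 6 - 2*2116 = 6 - 4232 = -4226)
k = -147910 (k = 35*(-4226) = -147910)
1/((37*22 + 56) + k) = 1/((37*22 + 56) - 147910) = 1/((814 + 56) - 147910) = 1/(870 - 147910) = 1/(-147040) = -1/147040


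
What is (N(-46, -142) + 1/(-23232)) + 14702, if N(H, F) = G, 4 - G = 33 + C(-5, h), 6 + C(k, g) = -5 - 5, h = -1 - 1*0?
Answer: 341254847/23232 ≈ 14689.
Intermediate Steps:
h = -1 (h = -1 + 0 = -1)
C(k, g) = -16 (C(k, g) = -6 + (-5 - 5) = -6 - 10 = -16)
G = -13 (G = 4 - (33 - 16) = 4 - 1*17 = 4 - 17 = -13)
N(H, F) = -13
(N(-46, -142) + 1/(-23232)) + 14702 = (-13 + 1/(-23232)) + 14702 = (-13 - 1/23232) + 14702 = -302017/23232 + 14702 = 341254847/23232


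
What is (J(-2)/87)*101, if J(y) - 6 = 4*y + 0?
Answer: -202/87 ≈ -2.3218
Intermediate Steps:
J(y) = 6 + 4*y (J(y) = 6 + (4*y + 0) = 6 + 4*y)
(J(-2)/87)*101 = ((6 + 4*(-2))/87)*101 = ((6 - 8)*(1/87))*101 = -2*1/87*101 = -2/87*101 = -202/87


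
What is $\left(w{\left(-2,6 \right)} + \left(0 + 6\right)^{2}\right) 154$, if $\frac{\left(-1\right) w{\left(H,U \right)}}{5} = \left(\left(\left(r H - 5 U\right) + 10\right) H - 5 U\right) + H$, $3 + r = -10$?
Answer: $39424$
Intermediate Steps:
$r = -13$ ($r = -3 - 10 = -13$)
$w{\left(H,U \right)} = - 5 H + 25 U - 5 H \left(10 - 13 H - 5 U\right)$ ($w{\left(H,U \right)} = - 5 \left(\left(\left(\left(- 13 H - 5 U\right) + 10\right) H - 5 U\right) + H\right) = - 5 \left(\left(\left(10 - 13 H - 5 U\right) H - 5 U\right) + H\right) = - 5 \left(\left(H \left(10 - 13 H - 5 U\right) - 5 U\right) + H\right) = - 5 \left(\left(- 5 U + H \left(10 - 13 H - 5 U\right)\right) + H\right) = - 5 \left(H - 5 U + H \left(10 - 13 H - 5 U\right)\right) = - 5 H + 25 U - 5 H \left(10 - 13 H - 5 U\right)$)
$\left(w{\left(-2,6 \right)} + \left(0 + 6\right)^{2}\right) 154 = \left(\left(\left(-55\right) \left(-2\right) + 25 \cdot 6 + 65 \left(-2\right)^{2} + 25 \left(-2\right) 6\right) + \left(0 + 6\right)^{2}\right) 154 = \left(\left(110 + 150 + 65 \cdot 4 - 300\right) + 6^{2}\right) 154 = \left(\left(110 + 150 + 260 - 300\right) + 36\right) 154 = \left(220 + 36\right) 154 = 256 \cdot 154 = 39424$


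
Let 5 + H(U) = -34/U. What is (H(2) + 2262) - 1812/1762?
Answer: 1972534/881 ≈ 2239.0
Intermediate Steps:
H(U) = -5 - 34/U
(H(2) + 2262) - 1812/1762 = ((-5 - 34/2) + 2262) - 1812/1762 = ((-5 - 34*½) + 2262) - 1812*1/1762 = ((-5 - 17) + 2262) - 906/881 = (-22 + 2262) - 906/881 = 2240 - 906/881 = 1972534/881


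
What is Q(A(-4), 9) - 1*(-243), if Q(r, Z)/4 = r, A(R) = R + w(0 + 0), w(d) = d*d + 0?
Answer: 227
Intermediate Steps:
w(d) = d² (w(d) = d² + 0 = d²)
A(R) = R (A(R) = R + (0 + 0)² = R + 0² = R + 0 = R)
Q(r, Z) = 4*r
Q(A(-4), 9) - 1*(-243) = 4*(-4) - 1*(-243) = -16 + 243 = 227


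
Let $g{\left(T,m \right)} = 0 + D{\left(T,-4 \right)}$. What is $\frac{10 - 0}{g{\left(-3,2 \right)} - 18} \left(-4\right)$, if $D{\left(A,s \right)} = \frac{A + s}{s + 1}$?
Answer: $\frac{120}{47} \approx 2.5532$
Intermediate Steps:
$D{\left(A,s \right)} = \frac{A + s}{1 + s}$
$g{\left(T,m \right)} = \frac{4}{3} - \frac{T}{3}$ ($g{\left(T,m \right)} = 0 + \frac{T - 4}{1 - 4} = 0 + \frac{-4 + T}{-3} = 0 - \frac{-4 + T}{3} = 0 - \left(- \frac{4}{3} + \frac{T}{3}\right) = \frac{4}{3} - \frac{T}{3}$)
$\frac{10 - 0}{g{\left(-3,2 \right)} - 18} \left(-4\right) = \frac{10 - 0}{\left(\frac{4}{3} - -1\right) - 18} \left(-4\right) = \frac{10 + 0}{\left(\frac{4}{3} + 1\right) - 18} \left(-4\right) = \frac{1}{\frac{7}{3} - 18} \cdot 10 \left(-4\right) = \frac{1}{- \frac{47}{3}} \cdot 10 \left(-4\right) = \left(- \frac{3}{47}\right) 10 \left(-4\right) = \left(- \frac{30}{47}\right) \left(-4\right) = \frac{120}{47}$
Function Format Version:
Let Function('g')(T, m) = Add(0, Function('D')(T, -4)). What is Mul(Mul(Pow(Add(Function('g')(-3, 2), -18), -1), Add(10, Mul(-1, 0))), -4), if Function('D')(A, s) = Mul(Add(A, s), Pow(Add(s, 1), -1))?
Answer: Rational(120, 47) ≈ 2.5532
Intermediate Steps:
Function('D')(A, s) = Mul(Pow(Add(1, s), -1), Add(A, s)) (Function('D')(A, s) = Mul(Add(A, s), Pow(Add(1, s), -1)) = Mul(Pow(Add(1, s), -1), Add(A, s)))
Function('g')(T, m) = Add(Rational(4, 3), Mul(Rational(-1, 3), T)) (Function('g')(T, m) = Add(0, Mul(Pow(Add(1, -4), -1), Add(T, -4))) = Add(0, Mul(Pow(-3, -1), Add(-4, T))) = Add(0, Mul(Rational(-1, 3), Add(-4, T))) = Add(0, Add(Rational(4, 3), Mul(Rational(-1, 3), T))) = Add(Rational(4, 3), Mul(Rational(-1, 3), T)))
Mul(Mul(Pow(Add(Function('g')(-3, 2), -18), -1), Add(10, Mul(-1, 0))), -4) = Mul(Mul(Pow(Add(Add(Rational(4, 3), Mul(Rational(-1, 3), -3)), -18), -1), Add(10, Mul(-1, 0))), -4) = Mul(Mul(Pow(Add(Add(Rational(4, 3), 1), -18), -1), Add(10, 0)), -4) = Mul(Mul(Pow(Add(Rational(7, 3), -18), -1), 10), -4) = Mul(Mul(Pow(Rational(-47, 3), -1), 10), -4) = Mul(Mul(Rational(-3, 47), 10), -4) = Mul(Rational(-30, 47), -4) = Rational(120, 47)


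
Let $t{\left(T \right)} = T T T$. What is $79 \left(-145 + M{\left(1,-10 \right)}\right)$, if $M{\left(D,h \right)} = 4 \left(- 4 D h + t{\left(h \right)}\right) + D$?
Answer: $-314736$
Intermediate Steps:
$t{\left(T \right)} = T^{3}$ ($t{\left(T \right)} = T^{2} T = T^{3}$)
$M{\left(D,h \right)} = D + 4 h^{3} - 16 D h$ ($M{\left(D,h \right)} = 4 \left(- 4 D h + h^{3}\right) + D = 4 \left(h^{3} - 4 D h\right) + D = \left(4 h^{3} - 16 D h\right) + D = D + 4 h^{3} - 16 D h$)
$79 \left(-145 + M{\left(1,-10 \right)}\right) = 79 \left(-145 + \left(1 + 4 \left(-10\right)^{3} - 16 \left(-10\right)\right)\right) = 79 \left(-145 + \left(1 + 4 \left(-1000\right) + 160\right)\right) = 79 \left(-145 + \left(1 - 4000 + 160\right)\right) = 79 \left(-145 - 3839\right) = 79 \left(-3984\right) = -314736$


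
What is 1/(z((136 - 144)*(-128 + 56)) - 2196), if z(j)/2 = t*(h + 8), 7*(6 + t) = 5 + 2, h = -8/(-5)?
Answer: -1/2292 ≈ -0.00043630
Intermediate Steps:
h = 8/5 (h = -8*(-⅕) = 8/5 ≈ 1.6000)
t = -5 (t = -6 + (5 + 2)/7 = -6 + (⅐)*7 = -6 + 1 = -5)
z(j) = -96 (z(j) = 2*(-5*(8/5 + 8)) = 2*(-5*48/5) = 2*(-48) = -96)
1/(z((136 - 144)*(-128 + 56)) - 2196) = 1/(-96 - 2196) = 1/(-2292) = -1/2292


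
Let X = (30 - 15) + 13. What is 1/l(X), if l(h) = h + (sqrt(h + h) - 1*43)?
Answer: -15/169 - 2*sqrt(14)/169 ≈ -0.13304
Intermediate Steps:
X = 28 (X = 15 + 13 = 28)
l(h) = -43 + h + sqrt(2)*sqrt(h) (l(h) = h + (sqrt(2*h) - 43) = h + (sqrt(2)*sqrt(h) - 43) = h + (-43 + sqrt(2)*sqrt(h)) = -43 + h + sqrt(2)*sqrt(h))
1/l(X) = 1/(-43 + 28 + sqrt(2)*sqrt(28)) = 1/(-43 + 28 + sqrt(2)*(2*sqrt(7))) = 1/(-43 + 28 + 2*sqrt(14)) = 1/(-15 + 2*sqrt(14))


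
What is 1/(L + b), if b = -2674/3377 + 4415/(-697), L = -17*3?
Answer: -2353769/136815452 ≈ -0.017204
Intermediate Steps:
L = -51
b = -16773233/2353769 (b = -2674*1/3377 + 4415*(-1/697) = -2674/3377 - 4415/697 = -16773233/2353769 ≈ -7.1261)
1/(L + b) = 1/(-51 - 16773233/2353769) = 1/(-136815452/2353769) = -2353769/136815452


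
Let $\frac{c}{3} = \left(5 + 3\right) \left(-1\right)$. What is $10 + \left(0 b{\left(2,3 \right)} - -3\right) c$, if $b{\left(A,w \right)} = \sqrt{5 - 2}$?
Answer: $-62$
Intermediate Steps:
$b{\left(A,w \right)} = \sqrt{3}$
$c = -24$ ($c = 3 \left(5 + 3\right) \left(-1\right) = 3 \cdot 8 \left(-1\right) = 3 \left(-8\right) = -24$)
$10 + \left(0 b{\left(2,3 \right)} - -3\right) c = 10 + \left(0 \sqrt{3} - -3\right) \left(-24\right) = 10 + \left(0 + 3\right) \left(-24\right) = 10 + 3 \left(-24\right) = 10 - 72 = -62$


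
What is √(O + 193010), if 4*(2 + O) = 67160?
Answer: √209798 ≈ 458.04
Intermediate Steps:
O = 16788 (O = -2 + (¼)*67160 = -2 + 16790 = 16788)
√(O + 193010) = √(16788 + 193010) = √209798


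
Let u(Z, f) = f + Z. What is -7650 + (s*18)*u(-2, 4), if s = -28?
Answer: -8658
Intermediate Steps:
u(Z, f) = Z + f
-7650 + (s*18)*u(-2, 4) = -7650 + (-28*18)*(-2 + 4) = -7650 - 504*2 = -7650 - 1008 = -8658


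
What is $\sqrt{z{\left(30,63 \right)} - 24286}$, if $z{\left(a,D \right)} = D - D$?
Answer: $i \sqrt{24286} \approx 155.84 i$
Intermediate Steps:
$z{\left(a,D \right)} = 0$
$\sqrt{z{\left(30,63 \right)} - 24286} = \sqrt{0 - 24286} = \sqrt{-24286} = i \sqrt{24286}$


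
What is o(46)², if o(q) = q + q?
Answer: 8464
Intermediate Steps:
o(q) = 2*q
o(46)² = (2*46)² = 92² = 8464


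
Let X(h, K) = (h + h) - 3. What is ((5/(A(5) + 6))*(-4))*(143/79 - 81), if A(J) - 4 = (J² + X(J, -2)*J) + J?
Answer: 25024/1185 ≈ 21.117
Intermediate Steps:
X(h, K) = -3 + 2*h (X(h, K) = 2*h - 3 = -3 + 2*h)
A(J) = 4 + J + J² + J*(-3 + 2*J) (A(J) = 4 + ((J² + (-3 + 2*J)*J) + J) = 4 + ((J² + J*(-3 + 2*J)) + J) = 4 + (J + J² + J*(-3 + 2*J)) = 4 + J + J² + J*(-3 + 2*J))
((5/(A(5) + 6))*(-4))*(143/79 - 81) = ((5/((4 - 2*5 + 3*5²) + 6))*(-4))*(143/79 - 81) = ((5/((4 - 10 + 3*25) + 6))*(-4))*(143*(1/79) - 81) = ((5/((4 - 10 + 75) + 6))*(-4))*(143/79 - 81) = ((5/(69 + 6))*(-4))*(-6256/79) = ((5/75)*(-4))*(-6256/79) = ((5*(1/75))*(-4))*(-6256/79) = ((1/15)*(-4))*(-6256/79) = -4/15*(-6256/79) = 25024/1185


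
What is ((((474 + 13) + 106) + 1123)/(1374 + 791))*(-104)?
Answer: -178464/2165 ≈ -82.431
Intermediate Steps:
((((474 + 13) + 106) + 1123)/(1374 + 791))*(-104) = (((487 + 106) + 1123)/2165)*(-104) = ((593 + 1123)*(1/2165))*(-104) = (1716*(1/2165))*(-104) = (1716/2165)*(-104) = -178464/2165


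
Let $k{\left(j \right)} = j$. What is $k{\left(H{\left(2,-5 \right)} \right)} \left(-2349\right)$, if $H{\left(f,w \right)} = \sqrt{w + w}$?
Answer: $- 2349 i \sqrt{10} \approx - 7428.2 i$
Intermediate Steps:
$H{\left(f,w \right)} = \sqrt{2} \sqrt{w}$ ($H{\left(f,w \right)} = \sqrt{2 w} = \sqrt{2} \sqrt{w}$)
$k{\left(H{\left(2,-5 \right)} \right)} \left(-2349\right) = \sqrt{2} \sqrt{-5} \left(-2349\right) = \sqrt{2} i \sqrt{5} \left(-2349\right) = i \sqrt{10} \left(-2349\right) = - 2349 i \sqrt{10}$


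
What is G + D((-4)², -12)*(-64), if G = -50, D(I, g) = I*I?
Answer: -16434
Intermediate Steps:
D(I, g) = I²
G + D((-4)², -12)*(-64) = -50 + ((-4)²)²*(-64) = -50 + 16²*(-64) = -50 + 256*(-64) = -50 - 16384 = -16434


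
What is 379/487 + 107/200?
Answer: 127909/97400 ≈ 1.3132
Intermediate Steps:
379/487 + 107/200 = 127909/97400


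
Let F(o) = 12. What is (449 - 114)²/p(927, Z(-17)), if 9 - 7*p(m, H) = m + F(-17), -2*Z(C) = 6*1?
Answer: -157115/186 ≈ -844.70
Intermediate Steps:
Z(C) = -3
p(m, H) = -3/7 - m/7 (p(m, H) = 9/7 - (m + 12)/7 = 9/7 - (12 + m)/7 = 9/7 + (-12/7 - m/7) = -3/7 - m/7)
(449 - 114)²/p(927, Z(-17)) = (449 - 114)²/(-3/7 - ⅐*927) = 335²/(-3/7 - 927/7) = 112225/(-930/7) = 112225*(-7/930) = -157115/186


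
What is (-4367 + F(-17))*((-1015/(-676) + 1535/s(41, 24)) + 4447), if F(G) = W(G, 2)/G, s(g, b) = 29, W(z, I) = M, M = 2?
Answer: -6551477448003/333268 ≈ -1.9658e+7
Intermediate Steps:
W(z, I) = 2
F(G) = 2/G
(-4367 + F(-17))*((-1015/(-676) + 1535/s(41, 24)) + 4447) = (-4367 + 2/(-17))*((-1015/(-676) + 1535/29) + 4447) = (-4367 + 2*(-1/17))*((-1015*(-1/676) + 1535*(1/29)) + 4447) = (-4367 - 2/17)*((1015/676 + 1535/29) + 4447) = -74241*(1067095/19604 + 4447)/17 = -74241/17*88246083/19604 = -6551477448003/333268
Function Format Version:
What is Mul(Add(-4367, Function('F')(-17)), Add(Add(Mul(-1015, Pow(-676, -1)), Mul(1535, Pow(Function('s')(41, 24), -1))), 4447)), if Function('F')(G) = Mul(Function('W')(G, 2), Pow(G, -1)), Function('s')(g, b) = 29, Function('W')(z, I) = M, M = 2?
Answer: Rational(-6551477448003, 333268) ≈ -1.9658e+7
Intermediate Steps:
Function('W')(z, I) = 2
Function('F')(G) = Mul(2, Pow(G, -1))
Mul(Add(-4367, Function('F')(-17)), Add(Add(Mul(-1015, Pow(-676, -1)), Mul(1535, Pow(Function('s')(41, 24), -1))), 4447)) = Mul(Add(-4367, Mul(2, Pow(-17, -1))), Add(Add(Mul(-1015, Pow(-676, -1)), Mul(1535, Pow(29, -1))), 4447)) = Mul(Add(-4367, Mul(2, Rational(-1, 17))), Add(Add(Mul(-1015, Rational(-1, 676)), Mul(1535, Rational(1, 29))), 4447)) = Mul(Add(-4367, Rational(-2, 17)), Add(Add(Rational(1015, 676), Rational(1535, 29)), 4447)) = Mul(Rational(-74241, 17), Add(Rational(1067095, 19604), 4447)) = Mul(Rational(-74241, 17), Rational(88246083, 19604)) = Rational(-6551477448003, 333268)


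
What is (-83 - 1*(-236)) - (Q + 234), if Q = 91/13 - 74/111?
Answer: -262/3 ≈ -87.333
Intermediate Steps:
Q = 19/3 (Q = 91*(1/13) - 74*1/111 = 7 - ⅔ = 19/3 ≈ 6.3333)
(-83 - 1*(-236)) - (Q + 234) = (-83 - 1*(-236)) - (19/3 + 234) = (-83 + 236) - 1*721/3 = 153 - 721/3 = -262/3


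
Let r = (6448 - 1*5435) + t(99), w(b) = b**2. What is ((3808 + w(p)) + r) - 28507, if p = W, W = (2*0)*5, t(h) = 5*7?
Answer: -23651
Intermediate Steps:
t(h) = 35
W = 0 (W = 0*5 = 0)
p = 0
r = 1048 (r = (6448 - 1*5435) + 35 = (6448 - 5435) + 35 = 1013 + 35 = 1048)
((3808 + w(p)) + r) - 28507 = ((3808 + 0**2) + 1048) - 28507 = ((3808 + 0) + 1048) - 28507 = (3808 + 1048) - 28507 = 4856 - 28507 = -23651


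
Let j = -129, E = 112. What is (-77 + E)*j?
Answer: -4515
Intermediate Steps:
(-77 + E)*j = (-77 + 112)*(-129) = 35*(-129) = -4515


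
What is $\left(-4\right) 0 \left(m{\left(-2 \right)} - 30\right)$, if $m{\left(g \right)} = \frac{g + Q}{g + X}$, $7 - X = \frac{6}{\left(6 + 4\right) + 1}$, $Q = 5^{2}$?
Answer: $0$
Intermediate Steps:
$Q = 25$
$X = \frac{71}{11}$ ($X = 7 - \frac{6}{\left(6 + 4\right) + 1} = 7 - \frac{6}{10 + 1} = 7 - \frac{6}{11} = \frac{71}{11} \approx 6.4545$)
$m{\left(g \right)} = \frac{25 + g}{\frac{71}{11} + g}$ ($m{\left(g \right)} = \frac{g + 25}{g + \frac{71}{11}} = \frac{25 + g}{\frac{71}{11} + g}$)
$\left(-4\right) 0 \left(m{\left(-2 \right)} - 30\right) = \left(-4\right) 0 \left(\frac{11 \left(25 - 2\right)}{71 + 11 \left(-2\right)} - 30\right) = 0 \left(11 \frac{1}{71 - 22} \cdot 23 - 30\right) = 0 \left(11 \cdot \frac{1}{49} \cdot 23 - 30\right) = 0 \left(\frac{253}{49} - 30\right) = 0 \left(- \frac{1217}{49}\right) = 0$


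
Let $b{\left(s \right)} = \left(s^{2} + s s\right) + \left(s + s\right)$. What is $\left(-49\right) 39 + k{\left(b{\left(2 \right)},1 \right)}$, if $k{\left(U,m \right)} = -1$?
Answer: $-1912$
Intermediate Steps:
$b{\left(s \right)} = 2 s + 2 s^{2}$ ($b{\left(s \right)} = \left(s^{2} + s^{2}\right) + 2 s = 2 s^{2} + 2 s = 2 s + 2 s^{2}$)
$\left(-49\right) 39 + k{\left(b{\left(2 \right)},1 \right)} = \left(-49\right) 39 - 1 = -1911 - 1 = -1912$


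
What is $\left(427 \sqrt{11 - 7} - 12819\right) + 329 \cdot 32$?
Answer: $-1437$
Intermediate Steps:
$\left(427 \sqrt{11 - 7} - 12819\right) + 329 \cdot 32 = \left(427 \sqrt{4} - 12819\right) + 10528 = \left(427 \cdot 2 - 12819\right) + 10528 = \left(854 - 12819\right) + 10528 = -11965 + 10528 = -1437$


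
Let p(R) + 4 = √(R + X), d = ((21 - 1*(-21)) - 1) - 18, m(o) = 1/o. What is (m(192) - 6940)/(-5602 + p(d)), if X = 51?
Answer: 3734938637/3017007552 + 1332479*√74/6034015104 ≈ 1.2399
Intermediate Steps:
d = 23 (d = ((21 + 21) - 1) - 18 = (42 - 1) - 18 = 41 - 18 = 23)
p(R) = -4 + √(51 + R) (p(R) = -4 + √(R + 51) = -4 + √(51 + R))
(m(192) - 6940)/(-5602 + p(d)) = (1/192 - 6940)/(-5602 + (-4 + √(51 + 23))) = (1/192 - 6940)/(-5602 + (-4 + √74)) = -1332479/(192*(-5606 + √74))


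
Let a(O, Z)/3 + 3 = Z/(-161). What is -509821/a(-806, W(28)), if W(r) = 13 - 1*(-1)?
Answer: 11725883/213 ≈ 55051.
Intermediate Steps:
W(r) = 14 (W(r) = 13 + 1 = 14)
a(O, Z) = -9 - 3*Z/161 (a(O, Z) = -9 + 3*(Z/(-161)) = -9 + 3*(Z*(-1/161)) = -9 + 3*(-Z/161) = -9 - 3*Z/161)
-509821/a(-806, W(28)) = -509821/(-9 - 3/161*14) = -509821/(-9 - 6/23) = -509821/(-213/23) = -509821*(-23/213) = 11725883/213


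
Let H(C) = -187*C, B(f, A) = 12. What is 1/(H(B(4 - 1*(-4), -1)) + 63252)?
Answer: 1/61008 ≈ 1.6391e-5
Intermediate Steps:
1/(H(B(4 - 1*(-4), -1)) + 63252) = 1/(-187*12 + 63252) = 1/(-2244 + 63252) = 1/61008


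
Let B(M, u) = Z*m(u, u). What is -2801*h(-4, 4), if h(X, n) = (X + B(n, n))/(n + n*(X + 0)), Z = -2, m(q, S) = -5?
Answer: 2801/2 ≈ 1400.5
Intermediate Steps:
B(M, u) = 10 (B(M, u) = -2*(-5) = 10)
h(X, n) = (10 + X)/(n + X*n) (h(X, n) = (X + 10)/(n + n*(X + 0)) = (10 + X)/(n + n*X) = (10 + X)/(n + X*n))
-2801*h(-4, 4) = -2801*(10 - 4)/(4*(1 - 4)) = -2801*6/(4*(-3)) = -2801*(-1)*6/(4*3) = -2801*(-1/2) = 2801/2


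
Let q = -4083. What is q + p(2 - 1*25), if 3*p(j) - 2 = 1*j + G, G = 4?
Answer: -12266/3 ≈ -4088.7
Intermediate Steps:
p(j) = 2 + j/3 (p(j) = 2/3 + (1*j + 4)/3 = 2/3 + (j + 4)/3 = 2/3 + (4 + j)/3 = 2/3 + (4/3 + j/3) = 2 + j/3)
q + p(2 - 1*25) = -4083 + (2 + (2 - 1*25)/3) = -4083 + (2 + (2 - 25)/3) = -4083 + (2 + (1/3)*(-23)) = -4083 + (2 - 23/3) = -4083 - 17/3 = -12266/3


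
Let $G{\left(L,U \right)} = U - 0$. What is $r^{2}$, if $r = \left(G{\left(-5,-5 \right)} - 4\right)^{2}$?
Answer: $6561$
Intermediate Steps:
$G{\left(L,U \right)} = U$ ($G{\left(L,U \right)} = U + 0 = U$)
$r = 81$ ($r = \left(-5 - 4\right)^{2} = \left(-9\right)^{2} = 81$)
$r^{2} = 81^{2} = 6561$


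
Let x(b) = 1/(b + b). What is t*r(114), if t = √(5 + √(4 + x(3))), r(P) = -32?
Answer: -16*√(180 + 30*√6)/3 ≈ -84.913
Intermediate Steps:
x(b) = 1/(2*b)
t = √(5 + 5*√6/6) (t = √(5 + √(4 + (½)/3)) = √(5 + √(4 + (½)*(⅓))) = √(5 + √(4 + ⅙)) = √(5 + √(25/6)) = √(5 + 5*√6/6) ≈ 2.6535)
t*r(114) = (√(180 + 30*√6)/6)*(-32) = -16*√(180 + 30*√6)/3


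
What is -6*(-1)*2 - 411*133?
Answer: -54651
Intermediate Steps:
-6*(-1)*2 - 411*133 = 6*2 - 54663 = 12 - 54663 = -54651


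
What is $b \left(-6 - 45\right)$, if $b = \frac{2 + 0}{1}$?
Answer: $-102$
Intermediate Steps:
$b = 2$ ($b = 2 \cdot 1 = 2$)
$b \left(-6 - 45\right) = 2 \left(-6 - 45\right) = 2 \left(-51\right) = -102$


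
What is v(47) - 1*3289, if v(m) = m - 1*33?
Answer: -3275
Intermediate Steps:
v(m) = -33 + m (v(m) = m - 33 = -33 + m)
v(47) - 1*3289 = (-33 + 47) - 1*3289 = 14 - 3289 = -3275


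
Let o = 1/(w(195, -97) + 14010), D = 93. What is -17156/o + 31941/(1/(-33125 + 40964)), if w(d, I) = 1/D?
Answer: 932767171/93 ≈ 1.0030e+7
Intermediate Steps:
w(d, I) = 1/93
o = 93/1302931 (o = 1/(1/93 + 14010) = 1/(1302931/93) = 93/1302931 ≈ 7.1377e-5)
-17156/o + 31941/(1/(-33125 + 40964)) = -17156/93/1302931 + 31941/(1/(-33125 + 40964)) = -17156*1302931/93 + 31941/(1/7839) = -22353084236/93 + 31941/(1/7839) = -22353084236/93 + 31941*7839 = -22353084236/93 + 250385499 = 932767171/93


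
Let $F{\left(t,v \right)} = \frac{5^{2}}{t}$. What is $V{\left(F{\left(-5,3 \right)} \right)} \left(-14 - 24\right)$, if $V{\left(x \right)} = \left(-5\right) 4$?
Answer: $760$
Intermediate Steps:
$F{\left(t,v \right)} = \frac{25}{t}$
$V{\left(x \right)} = -20$
$V{\left(F{\left(-5,3 \right)} \right)} \left(-14 - 24\right) = - 20 \left(-14 - 24\right) = \left(-20\right) \left(-38\right) = 760$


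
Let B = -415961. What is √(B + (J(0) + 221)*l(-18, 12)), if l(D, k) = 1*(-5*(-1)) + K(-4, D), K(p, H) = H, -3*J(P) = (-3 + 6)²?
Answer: I*√418795 ≈ 647.14*I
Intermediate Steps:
J(P) = -3 (J(P) = -(-3 + 6)²/3 = -⅓*3² = -⅓*9 = -3)
l(D, k) = 5 + D (l(D, k) = 1*(-5*(-1)) + D = 1*5 + D = 5 + D)
√(B + (J(0) + 221)*l(-18, 12)) = √(-415961 + (-3 + 221)*(5 - 18)) = √(-415961 + 218*(-13)) = √(-415961 - 2834) = √(-418795) = I*√418795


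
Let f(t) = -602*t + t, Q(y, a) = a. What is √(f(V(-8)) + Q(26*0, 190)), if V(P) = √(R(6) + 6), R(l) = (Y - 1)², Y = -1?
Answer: √(190 - 601*√10) ≈ 41.359*I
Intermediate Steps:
R(l) = 4 (R(l) = (-1 - 1)² = (-2)² = 4)
V(P) = √10 (V(P) = √(4 + 6) = √10)
f(t) = -601*t
√(f(V(-8)) + Q(26*0, 190)) = √(-601*√10 + 190) = √(190 - 601*√10)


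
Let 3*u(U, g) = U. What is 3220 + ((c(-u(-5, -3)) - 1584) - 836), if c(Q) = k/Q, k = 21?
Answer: 4063/5 ≈ 812.60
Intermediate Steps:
u(U, g) = U/3
c(Q) = 21/Q
3220 + ((c(-u(-5, -3)) - 1584) - 836) = 3220 + ((21/((-(-5)/3)) - 1584) - 836) = 3220 + ((21/((-1*(-5/3))) - 1584) - 836) = 3220 + ((21/(5/3) - 1584) - 836) = 3220 + ((21*(⅗) - 1584) - 836) = 3220 + ((63/5 - 1584) - 836) = 3220 + (-7857/5 - 836) = 3220 - 12037/5 = 4063/5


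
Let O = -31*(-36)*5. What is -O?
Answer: -5580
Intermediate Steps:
O = 5580 (O = 1116*5 = 5580)
-O = -1*5580 = -5580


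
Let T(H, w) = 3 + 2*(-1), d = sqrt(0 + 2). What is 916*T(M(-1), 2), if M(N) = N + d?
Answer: 916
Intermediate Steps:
d = sqrt(2) ≈ 1.4142
M(N) = N + sqrt(2)
T(H, w) = 1 (T(H, w) = 3 - 2 = 1)
916*T(M(-1), 2) = 916*1 = 916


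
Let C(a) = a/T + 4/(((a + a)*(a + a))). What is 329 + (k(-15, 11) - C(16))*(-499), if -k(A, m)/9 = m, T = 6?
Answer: 39216089/768 ≈ 51063.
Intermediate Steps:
k(A, m) = -9*m
C(a) = a⁻² + a/6 (C(a) = a/6 + 4/(((a + a)*(a + a))) = a*(⅙) + 4/(((2*a)*(2*a))) = a/6 + 4/((4*a²)) = a/6 + 4*(1/(4*a²)) = a/6 + a⁻² = a⁻² + a/6)
329 + (k(-15, 11) - C(16))*(-499) = 329 + (-9*11 - (16⁻² + (⅙)*16))*(-499) = 329 + (-99 - (1/256 + 8/3))*(-499) = 329 + (-99 - 1*2051/768)*(-499) = 329 + (-99 - 2051/768)*(-499) = 329 - 78083/768*(-499) = 329 + 38963417/768 = 39216089/768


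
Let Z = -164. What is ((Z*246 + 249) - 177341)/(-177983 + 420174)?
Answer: -217436/242191 ≈ -0.89779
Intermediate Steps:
((Z*246 + 249) - 177341)/(-177983 + 420174) = ((-164*246 + 249) - 177341)/(-177983 + 420174) = ((-40344 + 249) - 177341)/242191 = (-40095 - 177341)*(1/242191) = -217436*1/242191 = -217436/242191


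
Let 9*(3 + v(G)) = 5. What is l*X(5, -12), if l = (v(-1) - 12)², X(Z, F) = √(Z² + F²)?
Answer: 219700/81 ≈ 2712.3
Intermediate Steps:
X(Z, F) = √(F² + Z²)
v(G) = -22/9 (v(G) = -3 + (⅑)*5 = -3 + 5/9 = -22/9)
l = 16900/81 (l = (-22/9 - 12)² = (-130/9)² = 16900/81 ≈ 208.64)
l*X(5, -12) = 16900*√((-12)² + 5²)/81 = 16900*√(144 + 25)/81 = 16900*√169/81 = (16900/81)*13 = 219700/81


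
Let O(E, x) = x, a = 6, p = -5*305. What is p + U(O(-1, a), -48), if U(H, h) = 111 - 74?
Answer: -1488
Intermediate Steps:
p = -1525
U(H, h) = 37
p + U(O(-1, a), -48) = -1525 + 37 = -1488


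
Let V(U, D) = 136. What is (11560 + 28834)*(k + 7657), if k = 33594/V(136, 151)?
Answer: 10855342181/34 ≈ 3.1928e+8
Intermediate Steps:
k = 16797/68 (k = 33594/136 = 33594*(1/136) = 16797/68 ≈ 247.01)
(11560 + 28834)*(k + 7657) = (11560 + 28834)*(16797/68 + 7657) = 40394*(537473/68) = 10855342181/34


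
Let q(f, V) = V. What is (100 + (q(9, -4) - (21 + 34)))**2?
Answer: 1681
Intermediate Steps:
(100 + (q(9, -4) - (21 + 34)))**2 = (100 + (-4 - (21 + 34)))**2 = (100 + (-4 - 1*55))**2 = (100 + (-4 - 55))**2 = (100 - 59)**2 = 41**2 = 1681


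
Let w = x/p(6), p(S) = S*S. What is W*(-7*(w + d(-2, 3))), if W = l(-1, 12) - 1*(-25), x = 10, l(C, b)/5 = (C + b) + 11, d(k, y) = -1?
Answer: 1365/2 ≈ 682.50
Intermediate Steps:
l(C, b) = 55 + 5*C + 5*b (l(C, b) = 5*((C + b) + 11) = 5*(11 + C + b) = 55 + 5*C + 5*b)
p(S) = S**2
w = 5/18 (w = 10/(6**2) = 10/36 = 10*(1/36) = 5/18 ≈ 0.27778)
W = 135 (W = (55 + 5*(-1) + 5*12) - 1*(-25) = (55 - 5 + 60) + 25 = 110 + 25 = 135)
W*(-7*(w + d(-2, 3))) = 135*(-7*(5/18 - 1)) = 135*(-7*(-13/18)) = 135*(91/18) = 1365/2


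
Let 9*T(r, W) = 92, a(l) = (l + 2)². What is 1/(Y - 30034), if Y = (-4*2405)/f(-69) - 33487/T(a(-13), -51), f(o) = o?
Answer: -276/9155053 ≈ -3.0147e-5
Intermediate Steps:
a(l) = (2 + l)²
T(r, W) = 92/9 (T(r, W) = (⅑)*92 = 92/9)
Y = -865669/276 (Y = -4*2405/(-69) - 33487/92/9 = -9620*(-1/69) - 33487*9/92 = 9620/69 - 301383/92 = -865669/276 ≈ -3136.5)
1/(Y - 30034) = 1/(-865669/276 - 30034) = 1/(-9155053/276) = -276/9155053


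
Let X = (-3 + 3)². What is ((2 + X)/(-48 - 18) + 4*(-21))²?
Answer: 7689529/1089 ≈ 7061.1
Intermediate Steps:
X = 0 (X = 0² = 0)
((2 + X)/(-48 - 18) + 4*(-21))² = ((2 + 0)/(-48 - 18) + 4*(-21))² = (2/(-66) - 84)² = (2*(-1/66) - 84)² = (-1/33 - 84)² = (-2773/33)² = 7689529/1089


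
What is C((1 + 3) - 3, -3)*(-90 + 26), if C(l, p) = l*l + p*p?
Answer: -640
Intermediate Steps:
C(l, p) = l² + p²
C((1 + 3) - 3, -3)*(-90 + 26) = (((1 + 3) - 3)² + (-3)²)*(-90 + 26) = ((4 - 3)² + 9)*(-64) = (1² + 9)*(-64) = (1 + 9)*(-64) = 10*(-64) = -640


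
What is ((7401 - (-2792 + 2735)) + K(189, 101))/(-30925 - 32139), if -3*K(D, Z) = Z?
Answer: -22273/189192 ≈ -0.11773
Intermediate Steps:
K(D, Z) = -Z/3
((7401 - (-2792 + 2735)) + K(189, 101))/(-30925 - 32139) = ((7401 - (-2792 + 2735)) - ⅓*101)/(-30925 - 32139) = ((7401 - 1*(-57)) - 101/3)/(-63064) = ((7401 + 57) - 101/3)*(-1/63064) = (7458 - 101/3)*(-1/63064) = (22273/3)*(-1/63064) = -22273/189192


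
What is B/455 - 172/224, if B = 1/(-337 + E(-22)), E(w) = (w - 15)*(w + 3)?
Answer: -511481/666120 ≈ -0.76785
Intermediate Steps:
E(w) = (-15 + w)*(3 + w)
B = 1/366 (B = 1/(-337 + (-45 + (-22)² - 12*(-22))) = 1/(-337 + (-45 + 484 + 264)) = 1/(-337 + 703) = 1/366 ≈ 0.0027322)
B/455 - 172/224 = (1/366)/455 - 172/224 = (1/366)*(1/455) - 172*1/224 = 1/166530 - 43/56 = -511481/666120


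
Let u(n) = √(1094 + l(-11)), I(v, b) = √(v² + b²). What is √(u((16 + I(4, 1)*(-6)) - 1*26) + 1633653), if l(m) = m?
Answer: √(1633653 + 19*√3) ≈ 1278.2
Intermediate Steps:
I(v, b) = √(b² + v²)
u(n) = 19*√3 (u(n) = √(1094 - 11) = √1083 = 19*√3)
√(u((16 + I(4, 1)*(-6)) - 1*26) + 1633653) = √(19*√3 + 1633653) = √(1633653 + 19*√3)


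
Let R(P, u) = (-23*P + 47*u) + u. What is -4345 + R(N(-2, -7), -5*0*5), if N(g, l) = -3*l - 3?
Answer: -4759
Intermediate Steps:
N(g, l) = -3 - 3*l
R(P, u) = -23*P + 48*u
-4345 + R(N(-2, -7), -5*0*5) = -4345 + (-23*(-3 - 3*(-7)) + 48*(-5*0*5)) = -4345 + (-23*(-3 + 21) + 48*(0*5)) = -4345 + (-23*18 + 48*0) = -4345 + (-414 + 0) = -4345 - 414 = -4759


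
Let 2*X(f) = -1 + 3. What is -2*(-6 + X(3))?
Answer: 10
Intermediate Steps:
X(f) = 1 (X(f) = (-1 + 3)/2 = (1/2)*2 = 1)
-2*(-6 + X(3)) = -2*(-6 + 1) = -2*(-5) = 10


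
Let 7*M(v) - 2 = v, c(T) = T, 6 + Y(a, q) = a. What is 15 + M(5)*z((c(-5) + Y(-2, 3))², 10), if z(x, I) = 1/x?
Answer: 2536/169 ≈ 15.006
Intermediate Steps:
Y(a, q) = -6 + a
M(v) = 2/7 + v/7
15 + M(5)*z((c(-5) + Y(-2, 3))², 10) = 15 + (2/7 + (⅐)*5)/((-5 + (-6 - 2))²) = 15 + (2/7 + 5/7)/((-5 - 8)²) = 15 + 1/(-13)² = 15 + 1/169 = 2536/169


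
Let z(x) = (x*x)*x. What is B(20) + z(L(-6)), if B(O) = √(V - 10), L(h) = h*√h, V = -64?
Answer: I*(√74 + 1296*√6) ≈ 3183.1*I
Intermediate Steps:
L(h) = h^(3/2)
z(x) = x³ (z(x) = x²*x = x³)
B(O) = I*√74 (B(O) = √(-64 - 10) = √(-74) = I*√74)
B(20) + z(L(-6)) = I*√74 + ((-6)^(3/2))³ = I*√74 + (-6*I*√6)³ = I*√74 + 1296*I*√6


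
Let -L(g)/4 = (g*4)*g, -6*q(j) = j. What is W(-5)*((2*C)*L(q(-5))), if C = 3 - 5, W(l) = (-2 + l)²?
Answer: 19600/9 ≈ 2177.8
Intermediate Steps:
q(j) = -j/6
L(g) = -16*g² (L(g) = -4*g*4*g = -4*4*g*g = -16*g²)
C = -2
W(-5)*((2*C)*L(q(-5))) = (-2 - 5)²*((2*(-2))*(-16*(-⅙*(-5))²)) = (-7)²*(-(-64)*(⅚)²) = 49*(-(-64)*25/36) = 49*(-4*(-100/9)) = 49*(400/9) = 19600/9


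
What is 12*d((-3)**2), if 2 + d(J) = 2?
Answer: 0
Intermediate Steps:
d(J) = 0 (d(J) = -2 + 2 = 0)
12*d((-3)**2) = 12*0 = 0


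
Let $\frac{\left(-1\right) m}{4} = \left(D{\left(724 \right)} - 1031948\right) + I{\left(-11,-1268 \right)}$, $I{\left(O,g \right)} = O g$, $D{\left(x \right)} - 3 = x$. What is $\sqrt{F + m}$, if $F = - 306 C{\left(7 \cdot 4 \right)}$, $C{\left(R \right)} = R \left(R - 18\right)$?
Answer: $2 \sqrt{995853} \approx 1995.8$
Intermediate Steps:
$D{\left(x \right)} = 3 + x$
$C{\left(R \right)} = R \left(-18 + R\right)$
$m = 4069092$ ($m = - 4 \left(\left(\left(3 + 724\right) - 1031948\right) - -13948\right) = - 4 \left(\left(727 - 1031948\right) + 13948\right) = - 4 \left(-1031221 + 13948\right) = \left(-4\right) \left(-1017273\right) = 4069092$)
$F = -85680$ ($F = - 306 \cdot 7 \cdot 4 \left(-18 + 7 \cdot 4\right) = - 306 \cdot 28 \left(-18 + 28\right) = - 306 \cdot 28 \cdot 10 = \left(-306\right) 280 = -85680$)
$\sqrt{F + m} = \sqrt{-85680 + 4069092} = \sqrt{3983412} = 2 \sqrt{995853}$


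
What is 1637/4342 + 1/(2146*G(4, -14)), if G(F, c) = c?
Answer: 24588843/65225524 ≈ 0.37698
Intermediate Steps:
1637/4342 + 1/(2146*G(4, -14)) = 1637/4342 + 1/(2146*(-14)) = 1637*(1/4342) + (1/2146)*(-1/14) = 1637/4342 - 1/30044 = 24588843/65225524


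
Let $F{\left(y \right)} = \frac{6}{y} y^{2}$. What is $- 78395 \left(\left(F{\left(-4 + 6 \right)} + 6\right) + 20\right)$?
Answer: $-2979010$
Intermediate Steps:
$F{\left(y \right)} = 6 y$
$- 78395 \left(\left(F{\left(-4 + 6 \right)} + 6\right) + 20\right) = - 78395 \left(\left(6 \left(-4 + 6\right) + 6\right) + 20\right) = - 78395 \left(\left(6 \cdot 2 + 6\right) + 20\right) = - 78395 \left(\left(12 + 6\right) + 20\right) = - 78395 \left(18 + 20\right) = \left(-78395\right) 38 = -2979010$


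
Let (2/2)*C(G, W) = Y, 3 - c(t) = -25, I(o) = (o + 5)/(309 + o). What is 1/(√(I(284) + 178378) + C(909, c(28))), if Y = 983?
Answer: 582919/467230934 - √62726616699/467230934 ≈ 0.00071157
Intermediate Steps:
I(o) = (5 + o)/(309 + o)
c(t) = 28 (c(t) = 3 - 1*(-25) = 3 + 25 = 28)
C(G, W) = 983
1/(√(I(284) + 178378) + C(909, c(28))) = 1/(√((5 + 284)/(309 + 284) + 178378) + 983) = 1/(√(289/593 + 178378) + 983) = 1/(√(105778443/593) + 983) = 1/(√62726616699/593 + 983) = 1/(983 + √62726616699/593)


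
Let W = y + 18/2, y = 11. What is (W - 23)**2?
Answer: 9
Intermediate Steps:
W = 20 (W = 11 + 18/2 = 11 + 18*(1/2) = 11 + 9 = 20)
(W - 23)**2 = (20 - 23)**2 = (-3)**2 = 9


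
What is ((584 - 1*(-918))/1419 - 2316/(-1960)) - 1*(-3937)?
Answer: 2738993051/695310 ≈ 3939.2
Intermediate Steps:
((584 - 1*(-918))/1419 - 2316/(-1960)) - 1*(-3937) = ((584 + 918)*(1/1419) - 2316*(-1/1960)) + 3937 = (1502*(1/1419) + 579/490) + 3937 = (1502/1419 + 579/490) + 3937 = 1557581/695310 + 3937 = 2738993051/695310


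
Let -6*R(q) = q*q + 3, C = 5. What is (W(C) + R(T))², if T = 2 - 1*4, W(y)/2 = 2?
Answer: 289/36 ≈ 8.0278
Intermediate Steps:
W(y) = 4 (W(y) = 2*2 = 4)
T = -2 (T = 2 - 4 = -2)
R(q) = -½ - q²/6 (R(q) = -(q*q + 3)/6 = -(q² + 3)/6 = -(3 + q²)/6 = -½ - q²/6)
(W(C) + R(T))² = (4 + (-½ - ⅙*(-2)²))² = (4 + (-½ - ⅙*4))² = (4 + (-½ - ⅔))² = (4 - 7/6)² = (17/6)² = 289/36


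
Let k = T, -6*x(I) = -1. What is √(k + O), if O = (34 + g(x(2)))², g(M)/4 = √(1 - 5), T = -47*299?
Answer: √(-12961 + 544*I) ≈ 2.3887 + 113.87*I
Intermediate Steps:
x(I) = ⅙ (x(I) = -⅙*(-1) = ⅙)
T = -14053
k = -14053
g(M) = 8*I (g(M) = 4*√(1 - 5) = 4*√(-4) = 4*(2*I) = 8*I)
O = (34 + 8*I)² ≈ 1092.0 + 544.0*I
√(k + O) = √(-14053 + (1092 + 544*I)) = √(-12961 + 544*I)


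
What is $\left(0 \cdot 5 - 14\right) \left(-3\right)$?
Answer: $42$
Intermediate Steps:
$\left(0 \cdot 5 - 14\right) \left(-3\right) = \left(0 - 14\right) \left(-3\right) = \left(-14\right) \left(-3\right) = 42$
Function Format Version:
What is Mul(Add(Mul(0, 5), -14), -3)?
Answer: 42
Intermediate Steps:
Mul(Add(Mul(0, 5), -14), -3) = Mul(Add(0, -14), -3) = Mul(-14, -3) = 42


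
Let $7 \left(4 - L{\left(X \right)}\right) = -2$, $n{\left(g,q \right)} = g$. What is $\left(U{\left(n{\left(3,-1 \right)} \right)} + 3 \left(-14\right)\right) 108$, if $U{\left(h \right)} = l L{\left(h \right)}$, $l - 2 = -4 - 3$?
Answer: $- \frac{47952}{7} \approx -6850.3$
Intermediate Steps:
$L{\left(X \right)} = \frac{30}{7}$ ($L{\left(X \right)} = 4 - - \frac{2}{7} = 4 + \frac{2}{7} = \frac{30}{7}$)
$l = -5$ ($l = 2 - 7 = -5$)
$U{\left(h \right)} = - \frac{150}{7}$ ($U{\left(h \right)} = \left(-5\right) \frac{30}{7} = - \frac{150}{7}$)
$\left(U{\left(n{\left(3,-1 \right)} \right)} + 3 \left(-14\right)\right) 108 = \left(- \frac{150}{7} + 3 \left(-14\right)\right) 108 = \left(- \frac{150}{7} - 42\right) 108 = \left(- \frac{444}{7}\right) 108 = - \frac{47952}{7}$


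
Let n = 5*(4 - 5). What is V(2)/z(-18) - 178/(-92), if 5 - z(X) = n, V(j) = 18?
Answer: 859/230 ≈ 3.7348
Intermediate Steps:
n = -5 (n = 5*(-1) = -5)
z(X) = 10 (z(X) = 5 - 1*(-5) = 5 + 5 = 10)
V(2)/z(-18) - 178/(-92) = 18/10 - 178/(-92) = 18*(⅒) - 178*(-1/92) = 9/5 + 89/46 = 859/230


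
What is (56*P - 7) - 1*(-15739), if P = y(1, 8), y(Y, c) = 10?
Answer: 16292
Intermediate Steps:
P = 10
(56*P - 7) - 1*(-15739) = (56*10 - 7) - 1*(-15739) = (560 - 7) + 15739 = 553 + 15739 = 16292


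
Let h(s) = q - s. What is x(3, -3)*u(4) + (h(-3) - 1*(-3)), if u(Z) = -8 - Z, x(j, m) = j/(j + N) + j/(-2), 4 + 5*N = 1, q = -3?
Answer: 6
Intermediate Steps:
N = -⅗ (N = -⅘ + (⅕)*1 = -⅘ + ⅕ = -⅗ ≈ -0.60000)
h(s) = -3 - s
x(j, m) = -j/2 + j/(-⅗ + j) (x(j, m) = j/(j - ⅗) + j/(-2) = j/(-⅗ + j) + j*(-½) = j/(-⅗ + j) - j/2 = -j/2 + j/(-⅗ + j))
x(3, -3)*u(4) + (h(-3) - 1*(-3)) = ((½)*3*(13 - 5*3)/(-3 + 5*3))*(-8 - 1*4) + ((-3 - 1*(-3)) - 1*(-3)) = ((½)*3*(13 - 15)/(-3 + 15))*(-8 - 4) + ((-3 + 3) + 3) = ((½)*3*(-2)/12)*(-12) + (0 + 3) = ((½)*3*(1/12)*(-2))*(-12) + 3 = -¼*(-12) + 3 = 3 + 3 = 6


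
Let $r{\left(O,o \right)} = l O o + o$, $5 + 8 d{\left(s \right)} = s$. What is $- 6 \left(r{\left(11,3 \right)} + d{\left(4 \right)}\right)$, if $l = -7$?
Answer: $\frac{5475}{4} \approx 1368.8$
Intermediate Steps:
$d{\left(s \right)} = - \frac{5}{8} + \frac{s}{8}$
$r{\left(O,o \right)} = o - 7 O o$ ($r{\left(O,o \right)} = - 7 O o + o = o - 7 O o$)
$- 6 \left(r{\left(11,3 \right)} + d{\left(4 \right)}\right) = - 6 \left(3 \left(1 - 77\right) + \left(- \frac{5}{8} + \frac{1}{8} \cdot 4\right)\right) = - 6 \left(3 \left(1 - 77\right) + \left(- \frac{5}{8} + \frac{1}{2}\right)\right) = - 6 \left(3 \left(-76\right) - \frac{1}{8}\right) = - 6 \left(-228 - \frac{1}{8}\right) = \left(-6\right) \left(- \frac{1825}{8}\right) = \frac{5475}{4}$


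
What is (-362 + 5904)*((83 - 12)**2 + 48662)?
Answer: 297622026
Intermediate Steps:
(-362 + 5904)*((83 - 12)**2 + 48662) = 5542*(71**2 + 48662) = 5542*(5041 + 48662) = 5542*53703 = 297622026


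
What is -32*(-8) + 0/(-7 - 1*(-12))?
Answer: 256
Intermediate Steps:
-32*(-8) + 0/(-7 - 1*(-12)) = 256 + 0/(-7 + 12) = 256 + 0/5 = 256 + 0*(⅕) = 256 + 0 = 256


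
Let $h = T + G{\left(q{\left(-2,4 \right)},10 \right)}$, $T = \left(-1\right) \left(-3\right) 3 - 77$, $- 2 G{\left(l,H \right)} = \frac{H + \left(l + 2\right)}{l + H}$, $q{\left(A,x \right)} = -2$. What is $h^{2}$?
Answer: $\frac{301401}{64} \approx 4709.4$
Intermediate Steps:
$G{\left(l,H \right)} = - \frac{2 + H + l}{2 \left(H + l\right)}$ ($G{\left(l,H \right)} = - \frac{\left(H + \left(l + 2\right)\right) \frac{1}{l + H}}{2} = - \frac{\left(H + \left(2 + l\right)\right) \frac{1}{H + l}}{2} = - \frac{\left(2 + H + l\right) \frac{1}{H + l}}{2} = - \frac{\frac{1}{H + l} \left(2 + H + l\right)}{2} = - \frac{2 + H + l}{2 \left(H + l\right)}$)
$T = -68$ ($T = 3 \cdot 3 - 77 = 9 - 77 = -68$)
$h = - \frac{549}{8}$ ($h = -68 + \frac{-2 - 10 - -2}{2 \left(10 - 2\right)} = -68 + \frac{-2 - 10 + 2}{2 \cdot 8} = -68 + \frac{1}{2} \cdot \frac{1}{8} \left(-10\right) = -68 - \frac{5}{8} = - \frac{549}{8} \approx -68.625$)
$h^{2} = \left(- \frac{549}{8}\right)^{2} = \frac{301401}{64}$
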